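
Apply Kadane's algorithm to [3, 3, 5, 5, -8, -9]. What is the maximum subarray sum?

Using Kadane's algorithm on [3, 3, 5, 5, -8, -9]:

Scanning through the array:
Position 1 (value 3): max_ending_here = 6, max_so_far = 6
Position 2 (value 5): max_ending_here = 11, max_so_far = 11
Position 3 (value 5): max_ending_here = 16, max_so_far = 16
Position 4 (value -8): max_ending_here = 8, max_so_far = 16
Position 5 (value -9): max_ending_here = -1, max_so_far = 16

Maximum subarray: [3, 3, 5, 5]
Maximum sum: 16

The maximum subarray is [3, 3, 5, 5] with sum 16. This subarray runs from index 0 to index 3.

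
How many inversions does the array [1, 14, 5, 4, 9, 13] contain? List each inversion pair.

Finding inversions in [1, 14, 5, 4, 9, 13]:

(1, 2): arr[1]=14 > arr[2]=5
(1, 3): arr[1]=14 > arr[3]=4
(1, 4): arr[1]=14 > arr[4]=9
(1, 5): arr[1]=14 > arr[5]=13
(2, 3): arr[2]=5 > arr[3]=4

Total inversions: 5

The array has 5 inversion(s): (1,2), (1,3), (1,4), (1,5), (2,3). Each pair (i,j) satisfies i < j and arr[i] > arr[j].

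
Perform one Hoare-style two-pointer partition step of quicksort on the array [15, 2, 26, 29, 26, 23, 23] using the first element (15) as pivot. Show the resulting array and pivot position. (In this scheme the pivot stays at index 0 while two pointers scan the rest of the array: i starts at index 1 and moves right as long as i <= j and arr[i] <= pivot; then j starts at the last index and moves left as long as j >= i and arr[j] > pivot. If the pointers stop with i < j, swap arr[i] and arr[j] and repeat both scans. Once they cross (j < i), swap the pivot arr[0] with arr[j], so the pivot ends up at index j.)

Hoare-style two-pointer partition with pivot = 15:

Initial array: [15, 2, 26, 29, 26, 23, 23]

Pointers start at i = 1, j = 6.
i ends at 2, j ends at 1: the pointers have crossed (j < i), so scanning stops.

Swap pivot arr[0] with arr[1] to place pivot at position 1: [2, 15, 26, 29, 26, 23, 23]
Pivot position: 1

After partitioning with pivot 15, the array becomes [2, 15, 26, 29, 26, 23, 23]. The pivot is placed at index 1. All elements to the left of the pivot are <= 15, and all elements to the right are > 15.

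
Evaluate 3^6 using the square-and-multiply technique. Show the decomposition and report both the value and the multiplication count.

Computing 3^6 by squaring (build up from 3^1; each line after the first costs one multiplication):

3^1 = 3
3^2 = (3^1)^2 = 3^2 = 9
3^3 = 3 * 3^2 = 3 * 9 = 27
3^6 = (3^3)^2 = 27^2 = 729

Result: 729
Multiplications needed: 3 (3 lines after 3^1)

3^6 = 729. Using exponentiation by squaring, this requires 3 multiplications. The key idea: if the exponent is even, square the half-power; if odd, multiply by the base once.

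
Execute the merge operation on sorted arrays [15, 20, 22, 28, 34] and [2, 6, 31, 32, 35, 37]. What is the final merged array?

Merging process:

Compare 15 vs 2: take 2 from right. Merged: [2]
Compare 15 vs 6: take 6 from right. Merged: [2, 6]
Compare 15 vs 31: take 15 from left. Merged: [2, 6, 15]
Compare 20 vs 31: take 20 from left. Merged: [2, 6, 15, 20]
Compare 22 vs 31: take 22 from left. Merged: [2, 6, 15, 20, 22]
Compare 28 vs 31: take 28 from left. Merged: [2, 6, 15, 20, 22, 28]
Compare 34 vs 31: take 31 from right. Merged: [2, 6, 15, 20, 22, 28, 31]
Compare 34 vs 32: take 32 from right. Merged: [2, 6, 15, 20, 22, 28, 31, 32]
Compare 34 vs 35: take 34 from left. Merged: [2, 6, 15, 20, 22, 28, 31, 32, 34]
Append remaining from right: [35, 37]. Merged: [2, 6, 15, 20, 22, 28, 31, 32, 34, 35, 37]

Final merged array: [2, 6, 15, 20, 22, 28, 31, 32, 34, 35, 37]
Total comparisons: 9

The merged array is [2, 6, 15, 20, 22, 28, 31, 32, 34, 35, 37], requiring 9 comparisons. The merge step runs in O(n) time where n is the total number of elements.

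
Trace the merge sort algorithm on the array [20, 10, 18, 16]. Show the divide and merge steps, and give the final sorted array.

Merge sort trace:

Split: [20, 10, 18, 16] -> [20, 10] and [18, 16]
  Split: [20, 10] -> [20] and [10]
  Merge: [20] + [10] -> [10, 20]
  Split: [18, 16] -> [18] and [16]
  Merge: [18] + [16] -> [16, 18]
Merge: [10, 20] + [16, 18] -> [10, 16, 18, 20]

Final sorted array: [10, 16, 18, 20]

The merge sort proceeds by recursively splitting the array and merging sorted halves.
After all merges, the sorted array is [10, 16, 18, 20].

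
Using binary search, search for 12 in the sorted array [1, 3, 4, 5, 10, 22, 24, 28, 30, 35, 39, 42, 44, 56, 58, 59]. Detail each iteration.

Binary search for 12 in [1, 3, 4, 5, 10, 22, 24, 28, 30, 35, 39, 42, 44, 56, 58, 59]:

lo=0, hi=15, mid=7, arr[mid]=28 -> 28 > 12, search left half
lo=0, hi=6, mid=3, arr[mid]=5 -> 5 < 12, search right half
lo=4, hi=6, mid=5, arr[mid]=22 -> 22 > 12, search left half
lo=4, hi=4, mid=4, arr[mid]=10 -> 10 < 12, search right half
lo=5 > hi=4, target 12 not found

Binary search determines that 12 is not in the array after 4 comparisons. The search space was exhausted without finding the target.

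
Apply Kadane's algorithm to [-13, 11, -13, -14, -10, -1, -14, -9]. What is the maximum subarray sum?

Using Kadane's algorithm on [-13, 11, -13, -14, -10, -1, -14, -9]:

Scanning through the array:
Position 1 (value 11): max_ending_here = 11, max_so_far = 11
Position 2 (value -13): max_ending_here = -2, max_so_far = 11
Position 3 (value -14): max_ending_here = -14, max_so_far = 11
Position 4 (value -10): max_ending_here = -10, max_so_far = 11
Position 5 (value -1): max_ending_here = -1, max_so_far = 11
Position 6 (value -14): max_ending_here = -14, max_so_far = 11
Position 7 (value -9): max_ending_here = -9, max_so_far = 11

Maximum subarray: [11]
Maximum sum: 11

The maximum subarray is [11] with sum 11. This subarray runs from index 1 to index 1.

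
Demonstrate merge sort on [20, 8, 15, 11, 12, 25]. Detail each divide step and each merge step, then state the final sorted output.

Merge sort trace:

Split: [20, 8, 15, 11, 12, 25] -> [20, 8, 15] and [11, 12, 25]
  Split: [20, 8, 15] -> [20] and [8, 15]
    Split: [8, 15] -> [8] and [15]
    Merge: [8] + [15] -> [8, 15]
  Merge: [20] + [8, 15] -> [8, 15, 20]
  Split: [11, 12, 25] -> [11] and [12, 25]
    Split: [12, 25] -> [12] and [25]
    Merge: [12] + [25] -> [12, 25]
  Merge: [11] + [12, 25] -> [11, 12, 25]
Merge: [8, 15, 20] + [11, 12, 25] -> [8, 11, 12, 15, 20, 25]

Final sorted array: [8, 11, 12, 15, 20, 25]

The merge sort proceeds by recursively splitting the array and merging sorted halves.
After all merges, the sorted array is [8, 11, 12, 15, 20, 25].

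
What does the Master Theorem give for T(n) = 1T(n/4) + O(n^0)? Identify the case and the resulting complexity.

Master Theorem for T(n) = 1T(n/4) + O(n^0):

a = 1, b = 4, c = 0
log_b(a) = log_4(1) = 0.0000

Case 2: c = 0 = log_4(1) = 0.0000
T(n) = O(n^0 log n) = O(log n)

For T(n) = 1T(n/4) + O(n^0): log_4(1) = 0.0000. This is Case 2 of the Master Theorem (c = log_b(a), equal work at all levels), giving O(log n).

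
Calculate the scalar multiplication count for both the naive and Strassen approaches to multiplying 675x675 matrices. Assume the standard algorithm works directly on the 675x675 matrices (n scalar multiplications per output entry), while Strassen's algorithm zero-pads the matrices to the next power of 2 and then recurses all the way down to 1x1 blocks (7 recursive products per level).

Matrix multiplication for 675x675 matrices:

Strassen's algorithm requires power-of-2 dimensions. Pad 675x675 to 1024x1024 (next power of 2).

Standard algorithm: 675^3 = 307546875 multiplications
Strassen's algorithm: 7^(log2(1024)) = 7^10 = 282475249 multiplications
Savings: 307546875 - 282475249 = 25071626 multiplications

Standard: 307546875 multiplications (675^3). Strassen: 282475249 multiplications (7^10, after padding to 1024x1024). Strassen reduces 8 recursive multiplications to 7 at each level.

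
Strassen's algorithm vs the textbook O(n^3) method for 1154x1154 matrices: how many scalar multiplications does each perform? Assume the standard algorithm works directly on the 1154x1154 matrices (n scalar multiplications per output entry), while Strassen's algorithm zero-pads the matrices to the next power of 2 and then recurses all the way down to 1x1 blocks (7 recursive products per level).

Matrix multiplication for 1154x1154 matrices:

Strassen's algorithm requires power-of-2 dimensions. Pad 1154x1154 to 2048x2048 (next power of 2).

Standard algorithm: 1154^3 = 1536800264 multiplications
Strassen's algorithm: 7^(log2(2048)) = 7^11 = 1977326743 multiplications
Difference: 1536800264 - 1977326743 = -440526479 (Strassen uses MORE here due to padding overhead — for small or just-over-power-of-2 n, padding can outweigh the per-level savings)

Standard: 1536800264 multiplications (1154^3). Strassen: 1977326743 multiplications (7^11, after padding to 2048x2048). Strassen reduces 8 recursive multiplications to 7 at each level.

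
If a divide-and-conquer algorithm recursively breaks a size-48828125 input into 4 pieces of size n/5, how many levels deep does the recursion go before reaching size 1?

For divide and conquer with division factor 5:

Problem sizes at each level:
Level 0: 48828125
Level 1: 9765625
Level 2: 1953125
Level 3: 390625
Level 4: 78125
Level 5: 15625
Level 6: 3125
Level 7: 625
Level 8: 125
Level 9: 25
Level 10: 5
Level 11: 1

The root is level 0 and the size-1 base case is level 11 (the tree spans levels 0 through 11, i.e. 12 levels counting the root), so the depth is the number of divisions: log_5(48828125) = 11

The recursion tree depth is log_5(48828125) = 11. At each level, the problem size is divided by 5, so it takes 11 divisions to reduce to a base case of size 1. The algorithm makes 4 recursive calls at each level.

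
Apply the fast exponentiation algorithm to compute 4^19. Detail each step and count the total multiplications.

Computing 4^19 by squaring (build up from 4^1; each line after the first costs one multiplication):

4^1 = 4
4^2 = (4^1)^2 = 4^2 = 16
4^4 = (4^2)^2 = 16^2 = 256
4^8 = (4^4)^2 = 256^2 = 65536
4^9 = 4 * 4^8 = 4 * 65536 = 262144
4^18 = (4^9)^2 = 262144^2 = 68719476736
4^19 = 4 * 4^18 = 4 * 68719476736 = 274877906944

Result: 274877906944
Multiplications needed: 6 (6 lines after 4^1)

4^19 = 274877906944. Using exponentiation by squaring, this requires 6 multiplications. The key idea: if the exponent is even, square the half-power; if odd, multiply by the base once.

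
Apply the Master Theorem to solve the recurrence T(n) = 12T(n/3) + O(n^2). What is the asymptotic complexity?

Master Theorem for T(n) = 12T(n/3) + O(n^2):

a = 12, b = 3, c = 2
log_b(a) = log_3(12) = 2.2619

Case 1: c = 2 < log_3(12) = 2.2619
T(n) = O(n^(log_3 12))

For T(n) = 12T(n/3) + O(n^2): log_3(12) = 2.2619. This is Case 1 of the Master Theorem (c < log_b(a), work dominated by leaves), giving O(n^(log_3 12)).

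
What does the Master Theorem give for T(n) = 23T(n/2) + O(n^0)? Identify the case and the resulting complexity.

Master Theorem for T(n) = 23T(n/2) + O(n^0):

a = 23, b = 2, c = 0
log_b(a) = log_2(23) = 4.5236

Case 1: c = 0 < log_2(23) = 4.5236
T(n) = O(n^(log_2 23))

For T(n) = 23T(n/2) + O(n^0): log_2(23) = 4.5236. This is Case 1 of the Master Theorem (c < log_b(a), work dominated by leaves), giving O(n^(log_2 23)).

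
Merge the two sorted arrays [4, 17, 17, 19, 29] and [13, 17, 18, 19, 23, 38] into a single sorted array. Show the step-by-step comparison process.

Merging process:

Compare 4 vs 13: take 4 from left. Merged: [4]
Compare 17 vs 13: take 13 from right. Merged: [4, 13]
Compare 17 vs 17: take 17 from left. Merged: [4, 13, 17]
Compare 17 vs 17: take 17 from left. Merged: [4, 13, 17, 17]
Compare 19 vs 17: take 17 from right. Merged: [4, 13, 17, 17, 17]
Compare 19 vs 18: take 18 from right. Merged: [4, 13, 17, 17, 17, 18]
Compare 19 vs 19: take 19 from left. Merged: [4, 13, 17, 17, 17, 18, 19]
Compare 29 vs 19: take 19 from right. Merged: [4, 13, 17, 17, 17, 18, 19, 19]
Compare 29 vs 23: take 23 from right. Merged: [4, 13, 17, 17, 17, 18, 19, 19, 23]
Compare 29 vs 38: take 29 from left. Merged: [4, 13, 17, 17, 17, 18, 19, 19, 23, 29]
Append remaining from right: [38]. Merged: [4, 13, 17, 17, 17, 18, 19, 19, 23, 29, 38]

Final merged array: [4, 13, 17, 17, 17, 18, 19, 19, 23, 29, 38]
Total comparisons: 10

The merged array is [4, 13, 17, 17, 17, 18, 19, 19, 23, 29, 38], requiring 10 comparisons. The merge step runs in O(n) time where n is the total number of elements.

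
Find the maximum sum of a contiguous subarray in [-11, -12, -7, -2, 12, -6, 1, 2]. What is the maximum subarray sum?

Using Kadane's algorithm on [-11, -12, -7, -2, 12, -6, 1, 2]:

Scanning through the array:
Position 1 (value -12): max_ending_here = -12, max_so_far = -11
Position 2 (value -7): max_ending_here = -7, max_so_far = -7
Position 3 (value -2): max_ending_here = -2, max_so_far = -2
Position 4 (value 12): max_ending_here = 12, max_so_far = 12
Position 5 (value -6): max_ending_here = 6, max_so_far = 12
Position 6 (value 1): max_ending_here = 7, max_so_far = 12
Position 7 (value 2): max_ending_here = 9, max_so_far = 12

Maximum subarray: [12]
Maximum sum: 12

The maximum subarray is [12] with sum 12. This subarray runs from index 4 to index 4.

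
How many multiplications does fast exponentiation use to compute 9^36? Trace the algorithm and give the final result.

Computing 9^36 by squaring (build up from 9^1; each line after the first costs one multiplication):

9^1 = 9
9^2 = (9^1)^2 = 9^2 = 81
9^4 = (9^2)^2 = 81^2 = 6561
9^8 = (9^4)^2 = 6561^2 = 43046721
9^9 = 9 * 9^8 = 9 * 43046721 = 387420489
9^18 = (9^9)^2 = 387420489^2 = 150094635296999121
9^36 = (9^18)^2 = 150094635296999121^2 = 22528399544939174411840147874772641

Result: 22528399544939174411840147874772641
Multiplications needed: 6 (6 lines after 9^1)

9^36 = 22528399544939174411840147874772641. Using exponentiation by squaring, this requires 6 multiplications. The key idea: if the exponent is even, square the half-power; if odd, multiply by the base once.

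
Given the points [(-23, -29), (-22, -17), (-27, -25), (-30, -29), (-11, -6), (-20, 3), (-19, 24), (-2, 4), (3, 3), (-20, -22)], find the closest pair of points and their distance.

Computing all pairwise distances among 10 points:

d((-23, -29), (-22, -17)) = 12.0416
d((-23, -29), (-27, -25)) = 5.6569
d((-23, -29), (-30, -29)) = 7.0
d((-23, -29), (-11, -6)) = 25.9422
d((-23, -29), (-20, 3)) = 32.1403
d((-23, -29), (-19, 24)) = 53.1507
d((-23, -29), (-2, 4)) = 39.1152
d((-23, -29), (3, 3)) = 41.2311
d((-23, -29), (-20, -22)) = 7.6158
d((-22, -17), (-27, -25)) = 9.434
d((-22, -17), (-30, -29)) = 14.4222
d((-22, -17), (-11, -6)) = 15.5563
d((-22, -17), (-20, 3)) = 20.0998
d((-22, -17), (-19, 24)) = 41.1096
d((-22, -17), (-2, 4)) = 29.0
d((-22, -17), (3, 3)) = 32.0156
d((-22, -17), (-20, -22)) = 5.3852
d((-27, -25), (-30, -29)) = 5.0 <-- minimum
d((-27, -25), (-11, -6)) = 24.8395
d((-27, -25), (-20, 3)) = 28.8617
d((-27, -25), (-19, 24)) = 49.6488
d((-27, -25), (-2, 4)) = 38.2884
d((-27, -25), (3, 3)) = 41.0366
d((-27, -25), (-20, -22)) = 7.6158
d((-30, -29), (-11, -6)) = 29.8329
d((-30, -29), (-20, 3)) = 33.5261
d((-30, -29), (-19, 24)) = 54.1295
d((-30, -29), (-2, 4)) = 43.2782
d((-30, -29), (3, 3)) = 45.9674
d((-30, -29), (-20, -22)) = 12.2066
d((-11, -6), (-20, 3)) = 12.7279
d((-11, -6), (-19, 24)) = 31.0483
d((-11, -6), (-2, 4)) = 13.4536
d((-11, -6), (3, 3)) = 16.6433
d((-11, -6), (-20, -22)) = 18.3576
d((-20, 3), (-19, 24)) = 21.0238
d((-20, 3), (-2, 4)) = 18.0278
d((-20, 3), (3, 3)) = 23.0
d((-20, 3), (-20, -22)) = 25.0
d((-19, 24), (-2, 4)) = 26.2488
d((-19, 24), (3, 3)) = 30.4138
d((-19, 24), (-20, -22)) = 46.0109
d((-2, 4), (3, 3)) = 5.099
d((-2, 4), (-20, -22)) = 31.6228
d((3, 3), (-20, -22)) = 33.9706

Closest pair: (-27, -25) and (-30, -29) with distance 5.0

The closest pair is (-27, -25) and (-30, -29) with Euclidean distance 5.0. For 10 points, brute-force pairwise comparison is shown above. For large n, the divide-and-conquer algorithm (sort by x, recurse on halves, check the dividing strip) achieves O(n log n).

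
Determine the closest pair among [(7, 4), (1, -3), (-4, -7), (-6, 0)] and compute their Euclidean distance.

Computing all pairwise distances among 4 points:

d((7, 4), (1, -3)) = 9.2195
d((7, 4), (-4, -7)) = 15.5563
d((7, 4), (-6, 0)) = 13.6015
d((1, -3), (-4, -7)) = 6.4031 <-- minimum
d((1, -3), (-6, 0)) = 7.6158
d((-4, -7), (-6, 0)) = 7.2801

Closest pair: (1, -3) and (-4, -7) with distance 6.4031

The closest pair is (1, -3) and (-4, -7) with Euclidean distance 6.4031. For 4 points, brute-force pairwise comparison is shown above. For large n, the divide-and-conquer algorithm (sort by x, recurse on halves, check the dividing strip) achieves O(n log n).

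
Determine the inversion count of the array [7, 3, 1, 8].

Finding inversions in [7, 3, 1, 8]:

(0, 1): arr[0]=7 > arr[1]=3
(0, 2): arr[0]=7 > arr[2]=1
(1, 2): arr[1]=3 > arr[2]=1

Total inversions: 3

The array has 3 inversion(s): (0,1), (0,2), (1,2). Each pair (i,j) satisfies i < j and arr[i] > arr[j].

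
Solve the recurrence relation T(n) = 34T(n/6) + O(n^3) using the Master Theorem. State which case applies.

Master Theorem for T(n) = 34T(n/6) + O(n^3):

a = 34, b = 6, c = 3
log_b(a) = log_6(34) = 1.9681

Case 3: c = 3 > log_6(34) = 1.9681
T(n) = O(n^3) = O(n^3)

For T(n) = 34T(n/6) + O(n^3): log_6(34) = 1.9681. This is Case 3 of the Master Theorem (c > log_b(a), work dominated by root), giving O(n^3).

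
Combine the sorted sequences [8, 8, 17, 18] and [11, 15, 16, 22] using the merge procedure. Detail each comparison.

Merging process:

Compare 8 vs 11: take 8 from left. Merged: [8]
Compare 8 vs 11: take 8 from left. Merged: [8, 8]
Compare 17 vs 11: take 11 from right. Merged: [8, 8, 11]
Compare 17 vs 15: take 15 from right. Merged: [8, 8, 11, 15]
Compare 17 vs 16: take 16 from right. Merged: [8, 8, 11, 15, 16]
Compare 17 vs 22: take 17 from left. Merged: [8, 8, 11, 15, 16, 17]
Compare 18 vs 22: take 18 from left. Merged: [8, 8, 11, 15, 16, 17, 18]
Append remaining from right: [22]. Merged: [8, 8, 11, 15, 16, 17, 18, 22]

Final merged array: [8, 8, 11, 15, 16, 17, 18, 22]
Total comparisons: 7

The merged array is [8, 8, 11, 15, 16, 17, 18, 22], requiring 7 comparisons. The merge step runs in O(n) time where n is the total number of elements.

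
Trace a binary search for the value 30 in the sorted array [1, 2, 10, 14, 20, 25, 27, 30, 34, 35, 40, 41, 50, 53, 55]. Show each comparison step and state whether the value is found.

Binary search for 30 in [1, 2, 10, 14, 20, 25, 27, 30, 34, 35, 40, 41, 50, 53, 55]:

lo=0, hi=14, mid=7, arr[mid]=30 -> Found target at index 7!

Binary search finds 30 at index 7 after 1 comparisons. The search repeatedly halves the search space by comparing with the middle element.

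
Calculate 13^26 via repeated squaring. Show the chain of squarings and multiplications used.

Computing 13^26 by squaring (build up from 13^1; each line after the first costs one multiplication):

13^1 = 13
13^2 = (13^1)^2 = 13^2 = 169
13^3 = 13 * 13^2 = 13 * 169 = 2197
13^6 = (13^3)^2 = 2197^2 = 4826809
13^12 = (13^6)^2 = 4826809^2 = 23298085122481
13^13 = 13 * 13^12 = 13 * 23298085122481 = 302875106592253
13^26 = (13^13)^2 = 302875106592253^2 = 91733330193268616658399616009

Result: 91733330193268616658399616009
Multiplications needed: 6 (6 lines after 13^1)

13^26 = 91733330193268616658399616009. Using exponentiation by squaring, this requires 6 multiplications. The key idea: if the exponent is even, square the half-power; if odd, multiply by the base once.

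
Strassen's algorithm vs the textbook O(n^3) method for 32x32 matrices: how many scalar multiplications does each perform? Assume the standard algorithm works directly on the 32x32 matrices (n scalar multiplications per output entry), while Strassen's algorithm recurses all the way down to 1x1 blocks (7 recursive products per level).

Matrix multiplication for 32x32 matrices:

Standard algorithm: 32^3 = 32768 multiplications
Strassen's algorithm: 7^(log2(32)) = 7^5 = 16807 multiplications
Savings: 32768 - 16807 = 15961 multiplications

Standard: 32768 multiplications (32^3). Strassen: 16807 multiplications (7^5). Strassen reduces 8 recursive multiplications to 7 at each level.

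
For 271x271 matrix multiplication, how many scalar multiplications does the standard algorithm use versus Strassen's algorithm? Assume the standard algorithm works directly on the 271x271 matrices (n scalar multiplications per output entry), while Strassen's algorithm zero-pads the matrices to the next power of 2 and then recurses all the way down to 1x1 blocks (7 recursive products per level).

Matrix multiplication for 271x271 matrices:

Strassen's algorithm requires power-of-2 dimensions. Pad 271x271 to 512x512 (next power of 2).

Standard algorithm: 271^3 = 19902511 multiplications
Strassen's algorithm: 7^(log2(512)) = 7^9 = 40353607 multiplications
Difference: 19902511 - 40353607 = -20451096 (Strassen uses MORE here due to padding overhead — for small or just-over-power-of-2 n, padding can outweigh the per-level savings)

Standard: 19902511 multiplications (271^3). Strassen: 40353607 multiplications (7^9, after padding to 512x512). Strassen reduces 8 recursive multiplications to 7 at each level.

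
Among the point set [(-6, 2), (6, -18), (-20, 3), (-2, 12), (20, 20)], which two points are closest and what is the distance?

Computing all pairwise distances among 5 points:

d((-6, 2), (6, -18)) = 23.3238
d((-6, 2), (-20, 3)) = 14.0357
d((-6, 2), (-2, 12)) = 10.7703 <-- minimum
d((-6, 2), (20, 20)) = 31.6228
d((6, -18), (-20, 3)) = 33.4215
d((6, -18), (-2, 12)) = 31.0483
d((6, -18), (20, 20)) = 40.4969
d((-20, 3), (-2, 12)) = 20.1246
d((-20, 3), (20, 20)) = 43.4626
d((-2, 12), (20, 20)) = 23.4094

Closest pair: (-6, 2) and (-2, 12) with distance 10.7703

The closest pair is (-6, 2) and (-2, 12) with Euclidean distance 10.7703. For 5 points, brute-force pairwise comparison is shown above. For large n, the divide-and-conquer algorithm (sort by x, recurse on halves, check the dividing strip) achieves O(n log n).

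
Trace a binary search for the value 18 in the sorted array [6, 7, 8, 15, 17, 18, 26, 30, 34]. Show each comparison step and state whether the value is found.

Binary search for 18 in [6, 7, 8, 15, 17, 18, 26, 30, 34]:

lo=0, hi=8, mid=4, arr[mid]=17 -> 17 < 18, search right half
lo=5, hi=8, mid=6, arr[mid]=26 -> 26 > 18, search left half
lo=5, hi=5, mid=5, arr[mid]=18 -> Found target at index 5!

Binary search finds 18 at index 5 after 3 comparisons. The search repeatedly halves the search space by comparing with the middle element.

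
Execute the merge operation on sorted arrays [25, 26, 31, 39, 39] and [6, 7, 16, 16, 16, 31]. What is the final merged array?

Merging process:

Compare 25 vs 6: take 6 from right. Merged: [6]
Compare 25 vs 7: take 7 from right. Merged: [6, 7]
Compare 25 vs 16: take 16 from right. Merged: [6, 7, 16]
Compare 25 vs 16: take 16 from right. Merged: [6, 7, 16, 16]
Compare 25 vs 16: take 16 from right. Merged: [6, 7, 16, 16, 16]
Compare 25 vs 31: take 25 from left. Merged: [6, 7, 16, 16, 16, 25]
Compare 26 vs 31: take 26 from left. Merged: [6, 7, 16, 16, 16, 25, 26]
Compare 31 vs 31: take 31 from left. Merged: [6, 7, 16, 16, 16, 25, 26, 31]
Compare 39 vs 31: take 31 from right. Merged: [6, 7, 16, 16, 16, 25, 26, 31, 31]
Append remaining from left: [39, 39]. Merged: [6, 7, 16, 16, 16, 25, 26, 31, 31, 39, 39]

Final merged array: [6, 7, 16, 16, 16, 25, 26, 31, 31, 39, 39]
Total comparisons: 9

The merged array is [6, 7, 16, 16, 16, 25, 26, 31, 31, 39, 39], requiring 9 comparisons. The merge step runs in O(n) time where n is the total number of elements.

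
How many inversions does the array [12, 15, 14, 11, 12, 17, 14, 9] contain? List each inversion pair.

Finding inversions in [12, 15, 14, 11, 12, 17, 14, 9]:

(0, 3): arr[0]=12 > arr[3]=11
(0, 7): arr[0]=12 > arr[7]=9
(1, 2): arr[1]=15 > arr[2]=14
(1, 3): arr[1]=15 > arr[3]=11
(1, 4): arr[1]=15 > arr[4]=12
(1, 6): arr[1]=15 > arr[6]=14
(1, 7): arr[1]=15 > arr[7]=9
(2, 3): arr[2]=14 > arr[3]=11
(2, 4): arr[2]=14 > arr[4]=12
(2, 7): arr[2]=14 > arr[7]=9
(3, 7): arr[3]=11 > arr[7]=9
(4, 7): arr[4]=12 > arr[7]=9
(5, 6): arr[5]=17 > arr[6]=14
(5, 7): arr[5]=17 > arr[7]=9
(6, 7): arr[6]=14 > arr[7]=9

Total inversions: 15

The array has 15 inversion(s): (0,3), (0,7), (1,2), (1,3), (1,4), (1,6), (1,7), (2,3), (2,4), (2,7), (3,7), (4,7), (5,6), (5,7), (6,7). Each pair (i,j) satisfies i < j and arr[i] > arr[j].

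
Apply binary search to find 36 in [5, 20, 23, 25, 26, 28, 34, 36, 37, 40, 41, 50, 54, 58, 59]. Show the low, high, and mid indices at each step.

Binary search for 36 in [5, 20, 23, 25, 26, 28, 34, 36, 37, 40, 41, 50, 54, 58, 59]:

lo=0, hi=14, mid=7, arr[mid]=36 -> Found target at index 7!

Binary search finds 36 at index 7 after 1 comparisons. The search repeatedly halves the search space by comparing with the middle element.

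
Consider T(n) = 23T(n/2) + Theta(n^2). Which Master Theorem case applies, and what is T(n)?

Master Theorem for T(n) = 23T(n/2) + O(n^2):

a = 23, b = 2, c = 2
log_b(a) = log_2(23) = 4.5236

Case 1: c = 2 < log_2(23) = 4.5236
T(n) = O(n^(log_2 23))

For T(n) = 23T(n/2) + O(n^2): log_2(23) = 4.5236. This is Case 1 of the Master Theorem (c < log_b(a), work dominated by leaves), giving O(n^(log_2 23)).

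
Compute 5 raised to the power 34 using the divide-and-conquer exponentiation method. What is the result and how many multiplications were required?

Computing 5^34 by squaring (build up from 5^1; each line after the first costs one multiplication):

5^1 = 5
5^2 = (5^1)^2 = 5^2 = 25
5^4 = (5^2)^2 = 25^2 = 625
5^8 = (5^4)^2 = 625^2 = 390625
5^16 = (5^8)^2 = 390625^2 = 152587890625
5^17 = 5 * 5^16 = 5 * 152587890625 = 762939453125
5^34 = (5^17)^2 = 762939453125^2 = 582076609134674072265625

Result: 582076609134674072265625
Multiplications needed: 6 (6 lines after 5^1)

5^34 = 582076609134674072265625. Using exponentiation by squaring, this requires 6 multiplications. The key idea: if the exponent is even, square the half-power; if odd, multiply by the base once.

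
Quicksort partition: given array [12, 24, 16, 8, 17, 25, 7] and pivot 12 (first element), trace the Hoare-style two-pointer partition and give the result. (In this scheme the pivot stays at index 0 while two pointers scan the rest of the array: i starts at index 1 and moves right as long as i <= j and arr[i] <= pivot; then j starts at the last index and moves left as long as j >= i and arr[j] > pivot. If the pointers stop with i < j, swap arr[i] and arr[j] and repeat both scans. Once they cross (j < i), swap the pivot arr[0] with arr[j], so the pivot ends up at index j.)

Hoare-style two-pointer partition with pivot = 12:

Initial array: [12, 24, 16, 8, 17, 25, 7]

Pointers start at i = 1, j = 6.
i stops at index 1 (arr[1]=24 > 12), j stops at index 6 (arr[6]=7 <= 12): swap arr[1] and arr[6], array becomes [12, 7, 16, 8, 17, 25, 24]
i stops at index 2 (arr[2]=16 > 12), j stops at index 3 (arr[3]=8 <= 12): swap arr[2] and arr[3], array becomes [12, 7, 8, 16, 17, 25, 24]
i ends at 3, j ends at 2: the pointers have crossed (j < i), so scanning stops.

Swap pivot arr[0] with arr[2] to place pivot at position 2: [8, 7, 12, 16, 17, 25, 24]
Pivot position: 2

After partitioning with pivot 12, the array becomes [8, 7, 12, 16, 17, 25, 24]. The pivot is placed at index 2. All elements to the left of the pivot are <= 12, and all elements to the right are > 12.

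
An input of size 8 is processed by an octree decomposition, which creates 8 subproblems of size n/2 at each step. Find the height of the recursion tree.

For divide and conquer with division factor 2:

Problem sizes at each level:
Level 0: 8
Level 1: 4
Level 2: 2
Level 3: 1

The root is level 0 and the size-1 base case is level 3 (the tree spans levels 0 through 3, i.e. 4 levels counting the root), so the depth is the number of divisions: log_2(8) = 3

The recursion tree depth is log_2(8) = 3. At each level, the problem size is divided by 2, so it takes 3 divisions to reduce to a base case of size 1. The algorithm makes 8 recursive calls at each level.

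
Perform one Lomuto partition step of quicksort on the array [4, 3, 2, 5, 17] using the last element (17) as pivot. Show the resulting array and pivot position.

Lomuto partition with pivot = 17:

Initial array: [4, 3, 2, 5, 17]

arr[0]=4 <= 17: swap with position 0, array becomes [4, 3, 2, 5, 17]
arr[1]=3 <= 17: swap with position 1, array becomes [4, 3, 2, 5, 17]
arr[2]=2 <= 17: swap with position 2, array becomes [4, 3, 2, 5, 17]
arr[3]=5 <= 17: swap with position 3, array becomes [4, 3, 2, 5, 17]

Place pivot at position 4: [4, 3, 2, 5, 17]
Pivot position: 4

After partitioning with pivot 17, the array becomes [4, 3, 2, 5, 17]. The pivot is placed at index 4. All elements to the left of the pivot are <= 17, and all elements to the right are > 17.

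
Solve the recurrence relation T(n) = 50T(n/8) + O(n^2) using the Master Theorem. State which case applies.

Master Theorem for T(n) = 50T(n/8) + O(n^2):

a = 50, b = 8, c = 2
log_b(a) = log_8(50) = 1.8813

Case 3: c = 2 > log_8(50) = 1.8813
T(n) = O(n^2) = O(n^2)

For T(n) = 50T(n/8) + O(n^2): log_8(50) = 1.8813. This is Case 3 of the Master Theorem (c > log_b(a), work dominated by root), giving O(n^2).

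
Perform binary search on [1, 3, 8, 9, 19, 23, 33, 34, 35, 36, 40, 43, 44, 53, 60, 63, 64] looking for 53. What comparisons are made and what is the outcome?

Binary search for 53 in [1, 3, 8, 9, 19, 23, 33, 34, 35, 36, 40, 43, 44, 53, 60, 63, 64]:

lo=0, hi=16, mid=8, arr[mid]=35 -> 35 < 53, search right half
lo=9, hi=16, mid=12, arr[mid]=44 -> 44 < 53, search right half
lo=13, hi=16, mid=14, arr[mid]=60 -> 60 > 53, search left half
lo=13, hi=13, mid=13, arr[mid]=53 -> Found target at index 13!

Binary search finds 53 at index 13 after 4 comparisons. The search repeatedly halves the search space by comparing with the middle element.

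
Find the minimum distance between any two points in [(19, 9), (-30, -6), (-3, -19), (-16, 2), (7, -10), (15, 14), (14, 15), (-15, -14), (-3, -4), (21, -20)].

Computing all pairwise distances among 10 points:

d((19, 9), (-30, -6)) = 51.2445
d((19, 9), (-3, -19)) = 35.609
d((19, 9), (-16, 2)) = 35.6931
d((19, 9), (7, -10)) = 22.4722
d((19, 9), (15, 14)) = 6.4031
d((19, 9), (14, 15)) = 7.8102
d((19, 9), (-15, -14)) = 41.0488
d((19, 9), (-3, -4)) = 25.5539
d((19, 9), (21, -20)) = 29.0689
d((-30, -6), (-3, -19)) = 29.9666
d((-30, -6), (-16, 2)) = 16.1245
d((-30, -6), (7, -10)) = 37.2156
d((-30, -6), (15, 14)) = 49.2443
d((-30, -6), (14, 15)) = 48.7545
d((-30, -6), (-15, -14)) = 17.0
d((-30, -6), (-3, -4)) = 27.074
d((-30, -6), (21, -20)) = 52.8867
d((-3, -19), (-16, 2)) = 24.6982
d((-3, -19), (7, -10)) = 13.4536
d((-3, -19), (15, 14)) = 37.5899
d((-3, -19), (14, 15)) = 38.0132
d((-3, -19), (-15, -14)) = 13.0
d((-3, -19), (-3, -4)) = 15.0
d((-3, -19), (21, -20)) = 24.0208
d((-16, 2), (7, -10)) = 25.9422
d((-16, 2), (15, 14)) = 33.2415
d((-16, 2), (14, 15)) = 32.6956
d((-16, 2), (-15, -14)) = 16.0312
d((-16, 2), (-3, -4)) = 14.3178
d((-16, 2), (21, -20)) = 43.0465
d((7, -10), (15, 14)) = 25.2982
d((7, -10), (14, 15)) = 25.9615
d((7, -10), (-15, -14)) = 22.3607
d((7, -10), (-3, -4)) = 11.6619
d((7, -10), (21, -20)) = 17.2047
d((15, 14), (14, 15)) = 1.4142 <-- minimum
d((15, 14), (-15, -14)) = 41.0366
d((15, 14), (-3, -4)) = 25.4558
d((15, 14), (21, -20)) = 34.5254
d((14, 15), (-15, -14)) = 41.0122
d((14, 15), (-3, -4)) = 25.4951
d((14, 15), (21, -20)) = 35.6931
d((-15, -14), (-3, -4)) = 15.6205
d((-15, -14), (21, -20)) = 36.4966
d((-3, -4), (21, -20)) = 28.8444

Closest pair: (15, 14) and (14, 15) with distance 1.4142

The closest pair is (15, 14) and (14, 15) with Euclidean distance 1.4142. For 10 points, brute-force pairwise comparison is shown above. For large n, the divide-and-conquer algorithm (sort by x, recurse on halves, check the dividing strip) achieves O(n log n).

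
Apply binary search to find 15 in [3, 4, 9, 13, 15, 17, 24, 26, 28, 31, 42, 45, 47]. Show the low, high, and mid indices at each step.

Binary search for 15 in [3, 4, 9, 13, 15, 17, 24, 26, 28, 31, 42, 45, 47]:

lo=0, hi=12, mid=6, arr[mid]=24 -> 24 > 15, search left half
lo=0, hi=5, mid=2, arr[mid]=9 -> 9 < 15, search right half
lo=3, hi=5, mid=4, arr[mid]=15 -> Found target at index 4!

Binary search finds 15 at index 4 after 3 comparisons. The search repeatedly halves the search space by comparing with the middle element.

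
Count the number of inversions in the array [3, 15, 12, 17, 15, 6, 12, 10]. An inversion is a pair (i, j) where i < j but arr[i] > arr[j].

Finding inversions in [3, 15, 12, 17, 15, 6, 12, 10]:

(1, 2): arr[1]=15 > arr[2]=12
(1, 5): arr[1]=15 > arr[5]=6
(1, 6): arr[1]=15 > arr[6]=12
(1, 7): arr[1]=15 > arr[7]=10
(2, 5): arr[2]=12 > arr[5]=6
(2, 7): arr[2]=12 > arr[7]=10
(3, 4): arr[3]=17 > arr[4]=15
(3, 5): arr[3]=17 > arr[5]=6
(3, 6): arr[3]=17 > arr[6]=12
(3, 7): arr[3]=17 > arr[7]=10
(4, 5): arr[4]=15 > arr[5]=6
(4, 6): arr[4]=15 > arr[6]=12
(4, 7): arr[4]=15 > arr[7]=10
(6, 7): arr[6]=12 > arr[7]=10

Total inversions: 14

The array has 14 inversion(s): (1,2), (1,5), (1,6), (1,7), (2,5), (2,7), (3,4), (3,5), (3,6), (3,7), (4,5), (4,6), (4,7), (6,7). Each pair (i,j) satisfies i < j and arr[i] > arr[j].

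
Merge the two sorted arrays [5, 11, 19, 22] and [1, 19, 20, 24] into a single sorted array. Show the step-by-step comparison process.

Merging process:

Compare 5 vs 1: take 1 from right. Merged: [1]
Compare 5 vs 19: take 5 from left. Merged: [1, 5]
Compare 11 vs 19: take 11 from left. Merged: [1, 5, 11]
Compare 19 vs 19: take 19 from left. Merged: [1, 5, 11, 19]
Compare 22 vs 19: take 19 from right. Merged: [1, 5, 11, 19, 19]
Compare 22 vs 20: take 20 from right. Merged: [1, 5, 11, 19, 19, 20]
Compare 22 vs 24: take 22 from left. Merged: [1, 5, 11, 19, 19, 20, 22]
Append remaining from right: [24]. Merged: [1, 5, 11, 19, 19, 20, 22, 24]

Final merged array: [1, 5, 11, 19, 19, 20, 22, 24]
Total comparisons: 7

The merged array is [1, 5, 11, 19, 19, 20, 22, 24], requiring 7 comparisons. The merge step runs in O(n) time where n is the total number of elements.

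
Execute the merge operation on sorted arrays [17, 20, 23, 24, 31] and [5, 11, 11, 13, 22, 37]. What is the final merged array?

Merging process:

Compare 17 vs 5: take 5 from right. Merged: [5]
Compare 17 vs 11: take 11 from right. Merged: [5, 11]
Compare 17 vs 11: take 11 from right. Merged: [5, 11, 11]
Compare 17 vs 13: take 13 from right. Merged: [5, 11, 11, 13]
Compare 17 vs 22: take 17 from left. Merged: [5, 11, 11, 13, 17]
Compare 20 vs 22: take 20 from left. Merged: [5, 11, 11, 13, 17, 20]
Compare 23 vs 22: take 22 from right. Merged: [5, 11, 11, 13, 17, 20, 22]
Compare 23 vs 37: take 23 from left. Merged: [5, 11, 11, 13, 17, 20, 22, 23]
Compare 24 vs 37: take 24 from left. Merged: [5, 11, 11, 13, 17, 20, 22, 23, 24]
Compare 31 vs 37: take 31 from left. Merged: [5, 11, 11, 13, 17, 20, 22, 23, 24, 31]
Append remaining from right: [37]. Merged: [5, 11, 11, 13, 17, 20, 22, 23, 24, 31, 37]

Final merged array: [5, 11, 11, 13, 17, 20, 22, 23, 24, 31, 37]
Total comparisons: 10

The merged array is [5, 11, 11, 13, 17, 20, 22, 23, 24, 31, 37], requiring 10 comparisons. The merge step runs in O(n) time where n is the total number of elements.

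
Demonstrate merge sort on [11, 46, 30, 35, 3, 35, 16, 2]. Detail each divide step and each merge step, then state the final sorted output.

Merge sort trace:

Split: [11, 46, 30, 35, 3, 35, 16, 2] -> [11, 46, 30, 35] and [3, 35, 16, 2]
  Split: [11, 46, 30, 35] -> [11, 46] and [30, 35]
    Split: [11, 46] -> [11] and [46]
    Merge: [11] + [46] -> [11, 46]
    Split: [30, 35] -> [30] and [35]
    Merge: [30] + [35] -> [30, 35]
  Merge: [11, 46] + [30, 35] -> [11, 30, 35, 46]
  Split: [3, 35, 16, 2] -> [3, 35] and [16, 2]
    Split: [3, 35] -> [3] and [35]
    Merge: [3] + [35] -> [3, 35]
    Split: [16, 2] -> [16] and [2]
    Merge: [16] + [2] -> [2, 16]
  Merge: [3, 35] + [2, 16] -> [2, 3, 16, 35]
Merge: [11, 30, 35, 46] + [2, 3, 16, 35] -> [2, 3, 11, 16, 30, 35, 35, 46]

Final sorted array: [2, 3, 11, 16, 30, 35, 35, 46]

The merge sort proceeds by recursively splitting the array and merging sorted halves.
After all merges, the sorted array is [2, 3, 11, 16, 30, 35, 35, 46].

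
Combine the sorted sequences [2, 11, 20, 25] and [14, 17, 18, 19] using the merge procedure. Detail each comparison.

Merging process:

Compare 2 vs 14: take 2 from left. Merged: [2]
Compare 11 vs 14: take 11 from left. Merged: [2, 11]
Compare 20 vs 14: take 14 from right. Merged: [2, 11, 14]
Compare 20 vs 17: take 17 from right. Merged: [2, 11, 14, 17]
Compare 20 vs 18: take 18 from right. Merged: [2, 11, 14, 17, 18]
Compare 20 vs 19: take 19 from right. Merged: [2, 11, 14, 17, 18, 19]
Append remaining from left: [20, 25]. Merged: [2, 11, 14, 17, 18, 19, 20, 25]

Final merged array: [2, 11, 14, 17, 18, 19, 20, 25]
Total comparisons: 6

The merged array is [2, 11, 14, 17, 18, 19, 20, 25], requiring 6 comparisons. The merge step runs in O(n) time where n is the total number of elements.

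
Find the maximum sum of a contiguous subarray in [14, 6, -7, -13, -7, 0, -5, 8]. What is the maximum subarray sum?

Using Kadane's algorithm on [14, 6, -7, -13, -7, 0, -5, 8]:

Scanning through the array:
Position 1 (value 6): max_ending_here = 20, max_so_far = 20
Position 2 (value -7): max_ending_here = 13, max_so_far = 20
Position 3 (value -13): max_ending_here = 0, max_so_far = 20
Position 4 (value -7): max_ending_here = -7, max_so_far = 20
Position 5 (value 0): max_ending_here = 0, max_so_far = 20
Position 6 (value -5): max_ending_here = -5, max_so_far = 20
Position 7 (value 8): max_ending_here = 8, max_so_far = 20

Maximum subarray: [14, 6]
Maximum sum: 20

The maximum subarray is [14, 6] with sum 20. This subarray runs from index 0 to index 1.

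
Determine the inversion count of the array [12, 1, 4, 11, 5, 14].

Finding inversions in [12, 1, 4, 11, 5, 14]:

(0, 1): arr[0]=12 > arr[1]=1
(0, 2): arr[0]=12 > arr[2]=4
(0, 3): arr[0]=12 > arr[3]=11
(0, 4): arr[0]=12 > arr[4]=5
(3, 4): arr[3]=11 > arr[4]=5

Total inversions: 5

The array has 5 inversion(s): (0,1), (0,2), (0,3), (0,4), (3,4). Each pair (i,j) satisfies i < j and arr[i] > arr[j].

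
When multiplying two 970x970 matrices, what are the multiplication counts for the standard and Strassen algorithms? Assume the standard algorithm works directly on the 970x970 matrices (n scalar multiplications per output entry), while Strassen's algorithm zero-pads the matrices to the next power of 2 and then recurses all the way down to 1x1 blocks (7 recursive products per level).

Matrix multiplication for 970x970 matrices:

Strassen's algorithm requires power-of-2 dimensions. Pad 970x970 to 1024x1024 (next power of 2).

Standard algorithm: 970^3 = 912673000 multiplications
Strassen's algorithm: 7^(log2(1024)) = 7^10 = 282475249 multiplications
Savings: 912673000 - 282475249 = 630197751 multiplications

Standard: 912673000 multiplications (970^3). Strassen: 282475249 multiplications (7^10, after padding to 1024x1024). Strassen reduces 8 recursive multiplications to 7 at each level.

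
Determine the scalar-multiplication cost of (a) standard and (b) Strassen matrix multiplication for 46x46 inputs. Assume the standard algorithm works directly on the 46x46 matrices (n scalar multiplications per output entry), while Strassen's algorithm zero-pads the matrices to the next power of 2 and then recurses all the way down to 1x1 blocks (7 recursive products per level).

Matrix multiplication for 46x46 matrices:

Strassen's algorithm requires power-of-2 dimensions. Pad 46x46 to 64x64 (next power of 2).

Standard algorithm: 46^3 = 97336 multiplications
Strassen's algorithm: 7^(log2(64)) = 7^6 = 117649 multiplications
Difference: 97336 - 117649 = -20313 (Strassen uses MORE here due to padding overhead — for small or just-over-power-of-2 n, padding can outweigh the per-level savings)

Standard: 97336 multiplications (46^3). Strassen: 117649 multiplications (7^6, after padding to 64x64). Strassen reduces 8 recursive multiplications to 7 at each level.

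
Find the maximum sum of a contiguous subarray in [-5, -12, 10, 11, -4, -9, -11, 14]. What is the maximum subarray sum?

Using Kadane's algorithm on [-5, -12, 10, 11, -4, -9, -11, 14]:

Scanning through the array:
Position 1 (value -12): max_ending_here = -12, max_so_far = -5
Position 2 (value 10): max_ending_here = 10, max_so_far = 10
Position 3 (value 11): max_ending_here = 21, max_so_far = 21
Position 4 (value -4): max_ending_here = 17, max_so_far = 21
Position 5 (value -9): max_ending_here = 8, max_so_far = 21
Position 6 (value -11): max_ending_here = -3, max_so_far = 21
Position 7 (value 14): max_ending_here = 14, max_so_far = 21

Maximum subarray: [10, 11]
Maximum sum: 21

The maximum subarray is [10, 11] with sum 21. This subarray runs from index 2 to index 3.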